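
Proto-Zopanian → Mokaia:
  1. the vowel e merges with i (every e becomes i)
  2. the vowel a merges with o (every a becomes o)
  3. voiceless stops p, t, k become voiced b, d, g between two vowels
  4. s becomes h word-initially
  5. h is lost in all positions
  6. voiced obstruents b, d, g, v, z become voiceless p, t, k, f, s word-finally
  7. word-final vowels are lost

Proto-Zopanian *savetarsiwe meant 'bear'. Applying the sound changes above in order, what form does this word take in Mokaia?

ovidorsiw

Mokaia: start from *savetarsiwe.
  rule 1 (vowel merger): savetarsiwe → savitarsiwi
  rule 2 (vowel merger): savitarsiwi → sovitorsiwi
  rule 3 (intervocalic voicing): sovitorsiwi → sovidorsiwi
  rule 4 (debuccalisation): sovidorsiwi → hovidorsiwi
  rule 5 (h-loss): hovidorsiwi → ovidorsiwi
  rule 6: no change — ovidorsiwi
  rule 7 (apocope): ovidorsiwi → ovidorsiw
  ⇒ Mokaia ovidorsiw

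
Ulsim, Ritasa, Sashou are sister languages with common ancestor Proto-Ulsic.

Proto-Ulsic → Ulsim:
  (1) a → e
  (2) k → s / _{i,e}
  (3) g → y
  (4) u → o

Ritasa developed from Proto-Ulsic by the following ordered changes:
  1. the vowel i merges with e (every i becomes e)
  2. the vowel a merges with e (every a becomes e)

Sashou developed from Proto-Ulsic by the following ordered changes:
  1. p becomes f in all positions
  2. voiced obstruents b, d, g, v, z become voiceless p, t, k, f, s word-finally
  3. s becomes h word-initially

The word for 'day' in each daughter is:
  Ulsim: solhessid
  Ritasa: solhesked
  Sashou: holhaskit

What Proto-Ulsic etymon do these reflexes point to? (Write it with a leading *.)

Position 9: Ulsim has d, Ritasa has d, Sashou has t. Ulsim preserves d here (none of its changes turn any other segment into d), so the proto-segment is *d.
Position 5: Ulsim has e, Ritasa has e, Sashou has a. Sashou preserves a here (none of its changes turn any other segment into a), so the proto-segment is *a.
Position 8: Ulsim has i, Ritasa has e, Sashou has i. Ulsim preserves i here (none of its changes turn any other segment into i), so the proto-segment is *i.
This points to *solhaskid. Verify forward in each daughter:
Ulsim: start from *solhaskid.
  rule 1 (vowel merger): solhaskid → solheskid
  rule 2 (palatalisation): solheskid → solhessid
  rule 3: no change — solhessid
  rule 4: no change — solhessid
  ⇒ Ulsim solhessid
Ritasa: *solhaskid
  solhaskid → solhasked   [vowel merger]
  solhasked → solhesked   [vowel merger]
  giving Ritasa solhesked.
Sashou: start from *solhaskid.
  rule 1: no change — solhaskid
  rule 2 (final devoicing): solhaskid → solhaskit
  rule 3 (debuccalisation): solhaskit → holhaskit
  ⇒ Sashou holhaskit
No other proto-form is consistent with every reflex, so the reconstruction is *solhaskid.

*solhaskid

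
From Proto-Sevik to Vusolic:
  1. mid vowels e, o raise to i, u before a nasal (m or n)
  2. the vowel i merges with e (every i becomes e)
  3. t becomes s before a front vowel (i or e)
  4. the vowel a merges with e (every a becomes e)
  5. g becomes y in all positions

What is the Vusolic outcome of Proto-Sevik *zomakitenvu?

zumekesenvu

Vusolic: start from *zomakitenvu.
  rule 1 (pre-nasal raising): zomakitenvu → zumakitinvu
  rule 2 (vowel merger): zumakitinvu → zumaketenvu
  rule 3 (palatalisation): zumaketenvu → zumakesenvu
  rule 4 (vowel merger): zumakesenvu → zumekesenvu
  rule 5: no change — zumekesenvu
  ⇒ Vusolic zumekesenvu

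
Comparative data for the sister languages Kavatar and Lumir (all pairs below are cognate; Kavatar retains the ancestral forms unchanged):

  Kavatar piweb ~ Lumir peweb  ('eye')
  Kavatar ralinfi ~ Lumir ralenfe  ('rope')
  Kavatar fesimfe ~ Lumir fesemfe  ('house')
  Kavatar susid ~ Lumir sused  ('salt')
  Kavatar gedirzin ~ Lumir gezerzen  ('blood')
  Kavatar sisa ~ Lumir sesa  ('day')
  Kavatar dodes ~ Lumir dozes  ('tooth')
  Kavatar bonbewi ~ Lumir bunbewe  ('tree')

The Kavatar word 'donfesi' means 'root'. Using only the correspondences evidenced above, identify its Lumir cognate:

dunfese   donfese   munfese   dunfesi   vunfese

dunfese

bonbewi ~ bunbewe — Kavatar o corresponds to Lumir u after a consonant, before a nasal.
ralinfi ~ ralenfe, bonbewi ~ bunbewe — Kavatar i corresponds to Lumir e word-finally.
Applying these to Kavatar 'donfesi':
  donfesi → dunfesi   (o→u after a consonant, before a nasal)
  dunfesi → dunfese   (i→e word-finally)
So the Lumir cognate is 'dunfese'.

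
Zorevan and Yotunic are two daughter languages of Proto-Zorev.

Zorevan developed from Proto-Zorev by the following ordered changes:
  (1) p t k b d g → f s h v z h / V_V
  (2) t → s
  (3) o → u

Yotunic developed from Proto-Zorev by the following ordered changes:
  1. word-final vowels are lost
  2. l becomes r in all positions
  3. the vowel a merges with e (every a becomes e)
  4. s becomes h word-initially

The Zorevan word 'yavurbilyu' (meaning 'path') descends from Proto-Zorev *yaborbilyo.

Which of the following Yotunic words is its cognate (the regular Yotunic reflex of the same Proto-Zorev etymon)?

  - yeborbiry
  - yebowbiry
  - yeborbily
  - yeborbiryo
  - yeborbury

Yotunic: *yaborbilyo > yaborbily > yaborbiry > yeborbiry  (by apocope, unconditioned shift, vowel merger)
Only 'yeborbiry' matches the regular Yotunic development of *yaborbilyo.

yeborbiry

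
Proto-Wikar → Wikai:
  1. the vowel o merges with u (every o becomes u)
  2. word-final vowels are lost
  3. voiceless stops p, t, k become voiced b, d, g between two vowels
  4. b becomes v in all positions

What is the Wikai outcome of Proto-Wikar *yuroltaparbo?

Wikai: *yuroltaparbo > yurultaparbu > yurultaparb > yurultabarb > yurultavarv  (by vowel merger, apocope, intervocalic voicing, unconditioned shift)

yurultavarv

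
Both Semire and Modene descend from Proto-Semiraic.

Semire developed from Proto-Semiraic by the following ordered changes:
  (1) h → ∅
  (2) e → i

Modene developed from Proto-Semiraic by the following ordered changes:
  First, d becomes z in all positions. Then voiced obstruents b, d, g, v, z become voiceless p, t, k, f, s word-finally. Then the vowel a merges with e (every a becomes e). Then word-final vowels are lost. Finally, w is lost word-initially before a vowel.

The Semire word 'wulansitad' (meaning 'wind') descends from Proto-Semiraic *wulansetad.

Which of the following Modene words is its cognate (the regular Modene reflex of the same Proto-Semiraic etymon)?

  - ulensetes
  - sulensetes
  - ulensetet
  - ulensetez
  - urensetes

Modene: *wulansetad > wulansetaz > wulansetas > wulensetes > ulensetes  (by unconditioned shift, final devoicing, vowel merger, glide loss)
Among the options, 'ulensetes' alone shows every Modene change applied in order.

ulensetes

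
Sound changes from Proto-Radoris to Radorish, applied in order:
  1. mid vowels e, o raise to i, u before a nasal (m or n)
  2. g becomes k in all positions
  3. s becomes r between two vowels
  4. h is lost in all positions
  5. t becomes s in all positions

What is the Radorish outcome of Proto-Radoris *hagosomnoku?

Radorish: *hagosomnoku > hagosumnoku > hakosumnoku > hakorumnoku > akorumnoku  (by pre-nasal raising, unconditioned shift, rhotacism, h-loss)

akorumnoku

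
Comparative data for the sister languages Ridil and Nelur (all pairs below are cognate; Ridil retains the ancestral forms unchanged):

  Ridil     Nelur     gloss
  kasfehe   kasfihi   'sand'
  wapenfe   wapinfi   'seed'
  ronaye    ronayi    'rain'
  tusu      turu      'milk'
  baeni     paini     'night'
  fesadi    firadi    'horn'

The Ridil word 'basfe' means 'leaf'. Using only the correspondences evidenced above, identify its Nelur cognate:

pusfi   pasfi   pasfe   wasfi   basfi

baeni ~ paini — Ridil b corresponds to Nelur p word-initially before a back vowel.
kasfehe ~ kasfihi, wapenfe ~ wapinfi — Ridil e corresponds to Nelur i word-finally.
Applying these to Ridil 'basfe':
  basfe → pasfe   (b→p word-initially before a back vowel)
  pasfe → pasfi   (e→i word-finally)
So the Nelur cognate is 'pasfi'.

pasfi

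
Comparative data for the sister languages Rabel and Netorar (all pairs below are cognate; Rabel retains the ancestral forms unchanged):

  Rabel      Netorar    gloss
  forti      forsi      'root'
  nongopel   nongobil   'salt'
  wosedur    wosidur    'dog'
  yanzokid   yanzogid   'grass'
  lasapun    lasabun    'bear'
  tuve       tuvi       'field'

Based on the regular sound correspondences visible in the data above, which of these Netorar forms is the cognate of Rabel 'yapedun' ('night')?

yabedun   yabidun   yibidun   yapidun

nongopel ~ nongobil — Rabel p corresponds to Netorar b between vowels (before a front vowel).
nongopel ~ nongobil, wosedur ~ wosidur — Rabel e corresponds to Netorar i after a consonant, before a consonant other than r, m, n, p, b, f, v.
Applying these to Rabel 'yapedun':
  yapedun → yabedun   (p→b between vowels (before a front vowel))
  yabedun → yabidun   (e→i after a consonant, before a consonant other than r, m, n, p, b, f, v)
So the Netorar cognate is 'yabidun'.

yabidun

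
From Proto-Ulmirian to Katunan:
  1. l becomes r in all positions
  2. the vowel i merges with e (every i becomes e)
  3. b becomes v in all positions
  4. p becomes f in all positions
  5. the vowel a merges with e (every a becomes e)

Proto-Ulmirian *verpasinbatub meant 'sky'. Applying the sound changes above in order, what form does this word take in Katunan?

Katunan: start from *verpasinbatub.
  rule 1: no change — verpasinbatub
  rule 2 (vowel merger): verpasinbatub → verpasenbatub
  rule 3 (unconditioned shift): verpasenbatub → verpasenvatuv
  rule 4 (unconditioned shift): verpasenvatuv → verfasenvatuv
  rule 5 (vowel merger): verfasenvatuv → verfesenvetuv
  ⇒ Katunan verfesenvetuv

verfesenvetuv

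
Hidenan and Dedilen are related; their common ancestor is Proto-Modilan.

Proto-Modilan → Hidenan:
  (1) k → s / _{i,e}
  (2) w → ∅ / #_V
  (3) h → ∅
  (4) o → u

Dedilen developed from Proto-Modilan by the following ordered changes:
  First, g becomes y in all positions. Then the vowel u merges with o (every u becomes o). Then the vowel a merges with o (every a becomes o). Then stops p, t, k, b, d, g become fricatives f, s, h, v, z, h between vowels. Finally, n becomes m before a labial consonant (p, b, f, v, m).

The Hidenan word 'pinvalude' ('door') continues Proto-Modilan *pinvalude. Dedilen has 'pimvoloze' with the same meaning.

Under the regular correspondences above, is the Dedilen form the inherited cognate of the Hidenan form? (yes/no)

Derive the expected Dedilen reflex of *pinvalude:
Dedilen: start from *pinvalude.
  rule 1: no change — pinvalude
  rule 2 (vowel merger): pinvalude → pinvalode
  rule 3 (vowel merger): pinvalode → pinvolode
  rule 4 (intervocalic lenition): pinvolode → pinvoloze
  rule 5 (nasal place assimilation): pinvoloze → pimvoloze
  ⇒ Dedilen pimvoloze
Dedilen 'pimvoloze' matches the regular reflex exactly, so the pair is cognate.

yes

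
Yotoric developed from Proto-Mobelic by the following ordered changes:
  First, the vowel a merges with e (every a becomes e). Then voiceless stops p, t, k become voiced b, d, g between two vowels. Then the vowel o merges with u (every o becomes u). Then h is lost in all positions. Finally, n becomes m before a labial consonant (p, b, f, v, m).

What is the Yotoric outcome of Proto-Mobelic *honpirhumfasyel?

Yotoric: *honpirhumfasyel
  honpirhumfasyel → honpirhumfesyel   [vowel merger]
  honpirhumfesyel (rule 2 does not apply)
  honpirhumfesyel → hunpirhumfesyel   [vowel merger]
  hunpirhumfesyel → unpirumfesyel   [h-loss]
  unpirumfesyel → umpirumfesyel   [nasal place assimilation]
  giving Yotoric umpirumfesyel.

umpirumfesyel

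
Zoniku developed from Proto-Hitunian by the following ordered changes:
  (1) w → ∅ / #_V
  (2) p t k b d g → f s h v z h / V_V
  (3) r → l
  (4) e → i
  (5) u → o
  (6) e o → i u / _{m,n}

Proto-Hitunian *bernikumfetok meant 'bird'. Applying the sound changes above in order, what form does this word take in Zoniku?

Zoniku: *bernikumfetok > bernihumfesok > belnihumfesok > bilnihumfisok > bilnihomfisok > bilnihumfisok  (by intervocalic lenition, unconditioned shift, vowel merger, vowel merger, pre-nasal raising)

bilnihumfisok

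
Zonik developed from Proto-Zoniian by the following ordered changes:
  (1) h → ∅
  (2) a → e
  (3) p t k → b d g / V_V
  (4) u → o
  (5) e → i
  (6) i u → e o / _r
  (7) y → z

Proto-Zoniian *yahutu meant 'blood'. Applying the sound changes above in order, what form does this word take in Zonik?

ziodo

Zonik: *yahutu
  yahutu → yautu   [h-loss]
  yautu → yeutu   [vowel merger]
  yeutu → yeudu   [intervocalic voicing]
  yeudu → yeodo   [vowel merger]
  yeodo → yiodo   [vowel merger]
  yiodo (rule 6 does not apply)
  yiodo → ziodo   [unconditioned shift]
  giving Zonik ziodo.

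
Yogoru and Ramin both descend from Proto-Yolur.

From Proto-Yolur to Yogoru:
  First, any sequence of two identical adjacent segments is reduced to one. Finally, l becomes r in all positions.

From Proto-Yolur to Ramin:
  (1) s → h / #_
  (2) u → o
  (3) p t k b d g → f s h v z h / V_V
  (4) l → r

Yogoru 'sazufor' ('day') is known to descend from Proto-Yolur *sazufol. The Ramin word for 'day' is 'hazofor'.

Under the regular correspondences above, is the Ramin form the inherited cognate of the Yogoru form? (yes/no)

yes

Derive the expected Ramin reflex of *sazufol:
Ramin: start from *sazufol.
  rule 1 (debuccalisation): sazufol → hazufol
  rule 2 (vowel merger): hazufol → hazofol
  rule 3: no change — hazofol
  rule 4 (unconditioned shift): hazofol → hazofor
  ⇒ Ramin hazofor
Ramin 'hazofor' matches the regular reflex exactly, so the pair is cognate.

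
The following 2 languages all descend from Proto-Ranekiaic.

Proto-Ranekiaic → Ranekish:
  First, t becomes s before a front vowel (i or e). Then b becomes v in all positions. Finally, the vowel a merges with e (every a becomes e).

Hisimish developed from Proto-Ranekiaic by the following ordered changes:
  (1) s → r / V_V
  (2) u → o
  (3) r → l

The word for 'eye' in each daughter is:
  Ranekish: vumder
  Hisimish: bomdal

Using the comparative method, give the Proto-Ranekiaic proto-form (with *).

*bumdar

Position 5: Ranekish has e, Hisimish has a. Hisimish preserves a here (none of its changes turn any other segment into a), so the proto-segment is *a.
Position 2: Ranekish has u, Hisimish has o. Ranekish preserves u here (none of its changes turn any other segment into u), so the proto-segment is *u.
Position 6: Ranekish has r, Hisimish has l. Ranekish preserves r here (none of its changes turn any other segment into r), so the proto-segment is *r.
Continuing position by position gives *bumdar; check it forward:
Ranekish: *bumdar > vumdar > vumder  (by unconditioned shift, vowel merger)
Hisimish: *bumdar
  bumdar (rule 1 does not apply)
  bumdar → bomdar   [vowel merger]
  bomdar → bomdal   [unconditioned shift]
  giving Hisimish bomdal.
*bumdar is the unique common source.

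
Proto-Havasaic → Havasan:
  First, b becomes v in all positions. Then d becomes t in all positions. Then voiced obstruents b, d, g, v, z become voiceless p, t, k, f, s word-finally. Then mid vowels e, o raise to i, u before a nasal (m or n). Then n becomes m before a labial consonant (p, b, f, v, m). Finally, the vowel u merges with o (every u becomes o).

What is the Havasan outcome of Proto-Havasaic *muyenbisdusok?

Havasan: *muyenbisdusok
  muyenbisdusok → muyenvisdusok   [unconditioned shift]
  muyenvisdusok → muyenvistusok   [unconditioned shift]
  muyenvistusok (rule 3 does not apply)
  muyenvistusok → muyinvistusok   [pre-nasal raising]
  muyinvistusok → muyimvistusok   [nasal place assimilation]
  muyimvistusok → moyimvistosok   [vowel merger]
  giving Havasan moyimvistosok.

moyimvistosok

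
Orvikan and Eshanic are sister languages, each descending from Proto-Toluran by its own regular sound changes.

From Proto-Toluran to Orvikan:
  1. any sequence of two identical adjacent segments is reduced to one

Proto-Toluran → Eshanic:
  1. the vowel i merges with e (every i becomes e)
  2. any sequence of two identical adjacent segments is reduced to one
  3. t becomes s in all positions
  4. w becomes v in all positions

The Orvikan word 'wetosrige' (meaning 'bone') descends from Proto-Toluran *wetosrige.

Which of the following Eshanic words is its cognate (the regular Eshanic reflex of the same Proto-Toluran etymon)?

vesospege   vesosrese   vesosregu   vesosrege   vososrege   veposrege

Eshanic: *wetosrige
  wetosrige → wetosrege   [vowel merger]
  wetosrege (rule 2 does not apply)
  wetosrege → wesosrege   [unconditioned shift]
  wesosrege → vesosrege   [unconditioned shift]
  giving Eshanic vesosrege.

vesosrege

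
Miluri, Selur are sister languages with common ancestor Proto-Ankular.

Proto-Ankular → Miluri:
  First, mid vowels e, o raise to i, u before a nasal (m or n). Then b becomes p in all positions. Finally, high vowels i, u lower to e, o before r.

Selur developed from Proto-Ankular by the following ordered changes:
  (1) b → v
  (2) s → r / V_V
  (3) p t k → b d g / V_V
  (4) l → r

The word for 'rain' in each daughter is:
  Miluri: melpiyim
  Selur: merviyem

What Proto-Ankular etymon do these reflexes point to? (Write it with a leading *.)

*melbiyem

Position 3: Miluri has l, Selur has r. Miluri preserves l here (none of its changes turn any other segment into l), so the proto-segment is *l.
Position 7: Miluri has i, Selur has e. Selur preserves e here (none of its changes turn any other segment into e), so the proto-segment is *e.
Position 4: Miluri has p, Selur has v. Taking the neighbouring segments as reconstructed: Miluri p could go back to *p or *b; Selur v could go back to *b or *v — the one source consistent with every daughter is *b.
Verify the candidate proto-form against each daughter:
Miluri: *melbiyem
  melbiyem → melbiyim   [pre-nasal raising]
  melbiyim → melpiyim   [unconditioned shift]
  melpiyim (rule 3 does not apply)
  giving Miluri melpiyim.
Selur: *melbiyem
  melbiyem → melviyem   [unconditioned shift]
  melviyem (rule 2 does not apply)
  melviyem (rule 3 does not apply)
  melviyem → merviyem   [unconditioned shift]
  giving Selur merviyem.
Only *melbiyem yields all of Miluri melpiyim, Selur merviyem.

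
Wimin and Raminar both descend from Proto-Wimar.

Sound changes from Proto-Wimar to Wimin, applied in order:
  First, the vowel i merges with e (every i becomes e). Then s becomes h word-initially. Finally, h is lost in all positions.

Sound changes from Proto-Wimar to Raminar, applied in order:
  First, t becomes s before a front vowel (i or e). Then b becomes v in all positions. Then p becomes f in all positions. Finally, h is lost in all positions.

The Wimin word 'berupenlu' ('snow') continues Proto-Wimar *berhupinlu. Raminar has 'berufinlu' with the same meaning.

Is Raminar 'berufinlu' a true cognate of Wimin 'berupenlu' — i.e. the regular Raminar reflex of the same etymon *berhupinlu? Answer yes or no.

Derive the expected Raminar reflex of *berhupinlu:
Raminar: *berhupinlu > verhupinlu > verhufinlu > verufinlu  (by unconditioned shift, unconditioned shift, h-loss)
The regular Raminar reflex would be 'verufinlu', but the attested form is 'berufinlu'. The correspondence is irregular, so they are not cognates (the Raminar form has a different source).

no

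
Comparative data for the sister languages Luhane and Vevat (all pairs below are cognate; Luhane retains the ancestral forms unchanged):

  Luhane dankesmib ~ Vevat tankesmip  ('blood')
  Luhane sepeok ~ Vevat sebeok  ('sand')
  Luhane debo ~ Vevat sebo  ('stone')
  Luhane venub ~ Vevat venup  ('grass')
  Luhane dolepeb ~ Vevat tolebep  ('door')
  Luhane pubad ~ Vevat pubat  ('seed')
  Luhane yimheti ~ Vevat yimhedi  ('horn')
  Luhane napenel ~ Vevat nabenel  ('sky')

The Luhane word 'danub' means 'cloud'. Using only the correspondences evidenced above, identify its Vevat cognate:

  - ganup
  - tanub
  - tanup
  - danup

tanup

dankesmib ~ tankesmip — Luhane d corresponds to Vevat t word-initially before a back vowel.
dankesmib ~ tankesmip, venub ~ venup — Luhane b corresponds to Vevat p word-finally.
Applying these to Luhane 'danub':
  danub → tanub   (d→t word-initially before a back vowel)
  tanub → tanup   (b→p word-finally)
So the Vevat cognate is 'tanup'.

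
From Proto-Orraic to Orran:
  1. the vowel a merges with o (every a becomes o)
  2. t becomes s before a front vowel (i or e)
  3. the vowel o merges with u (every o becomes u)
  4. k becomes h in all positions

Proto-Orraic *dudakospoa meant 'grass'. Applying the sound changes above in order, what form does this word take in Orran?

Orran: start from *dudakospoa.
  rule 1 (vowel merger): dudakospoa → dudokospoo
  rule 2: no change — dudokospoo
  rule 3 (vowel merger): dudokospoo → dudukuspuu
  rule 4 (unconditioned shift): dudukuspuu → duduhuspuu
  ⇒ Orran duduhuspuu

duduhuspuu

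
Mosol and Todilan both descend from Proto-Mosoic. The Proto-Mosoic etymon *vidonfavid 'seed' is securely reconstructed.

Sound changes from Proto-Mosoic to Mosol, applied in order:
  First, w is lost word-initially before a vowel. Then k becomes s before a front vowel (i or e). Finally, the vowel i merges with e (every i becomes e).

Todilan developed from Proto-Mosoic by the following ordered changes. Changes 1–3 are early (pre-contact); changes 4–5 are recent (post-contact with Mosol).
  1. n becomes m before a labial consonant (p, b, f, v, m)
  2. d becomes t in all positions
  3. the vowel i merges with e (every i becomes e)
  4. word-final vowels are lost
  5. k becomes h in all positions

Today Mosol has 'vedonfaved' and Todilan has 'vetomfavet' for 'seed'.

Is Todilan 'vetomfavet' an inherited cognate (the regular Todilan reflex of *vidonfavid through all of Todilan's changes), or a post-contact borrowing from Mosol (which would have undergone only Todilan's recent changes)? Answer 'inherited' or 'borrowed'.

inherited

If inherited, *vidonfavid would pass through all of Todilan's changes:
Todilan: *vidonfavid
  vidonfavid → vidomfavid   [nasal place assimilation]
  vidomfavid → vitomfavit   [unconditioned shift]
  vitomfavit → vetomfavet   [vowel merger]
  vetomfavet (rule 4 does not apply)
  vetomfavet (rule 5 does not apply)
  giving Todilan vetomfavet.
If borrowed from Mosol 'vedonfaved' after the early changes, it would undergo only the recent ones:
  rule 4 (apocope): no change (vedonfaved)
  rule 5 (unconditioned shift): no change (vedonfaved)
  ⇒ as a loan: vedonfaved
Todilan 'vetomfavet' matches the inherited outcome exactly, so it is an inherited cognate, not a loan.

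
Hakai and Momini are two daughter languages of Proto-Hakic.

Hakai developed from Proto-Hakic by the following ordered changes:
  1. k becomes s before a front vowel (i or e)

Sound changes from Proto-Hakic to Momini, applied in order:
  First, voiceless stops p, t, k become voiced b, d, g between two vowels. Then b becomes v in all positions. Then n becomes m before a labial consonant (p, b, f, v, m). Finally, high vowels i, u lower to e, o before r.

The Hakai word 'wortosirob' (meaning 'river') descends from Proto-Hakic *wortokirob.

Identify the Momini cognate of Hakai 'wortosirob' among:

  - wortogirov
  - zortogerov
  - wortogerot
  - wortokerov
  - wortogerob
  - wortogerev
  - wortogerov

Momini: *wortokirob
  wortokirob → wortogirob   [intervocalic voicing]
  wortogirob → wortogirov   [unconditioned shift]
  wortogirov (rule 3 does not apply)
  wortogirov → wortogerov   [pre-rhotic lowering]
  giving Momini wortogerov.

wortogerov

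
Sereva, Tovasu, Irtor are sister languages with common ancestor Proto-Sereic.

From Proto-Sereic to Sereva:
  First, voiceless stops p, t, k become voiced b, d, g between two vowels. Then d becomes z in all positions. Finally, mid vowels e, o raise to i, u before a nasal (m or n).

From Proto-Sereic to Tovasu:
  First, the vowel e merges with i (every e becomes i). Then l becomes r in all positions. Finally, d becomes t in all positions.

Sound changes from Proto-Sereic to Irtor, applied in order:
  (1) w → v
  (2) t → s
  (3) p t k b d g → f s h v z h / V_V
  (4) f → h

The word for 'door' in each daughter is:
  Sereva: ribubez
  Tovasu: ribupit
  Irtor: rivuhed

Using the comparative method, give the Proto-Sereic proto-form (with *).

*ribuped

Position 3: Sereva has b, Tovasu has b, Irtor has v. Tovasu preserves b here (none of its changes turn any other segment into b), so the proto-segment is *b.
Position 5: Sereva has b, Tovasu has p, Irtor has h. Tovasu preserves p here (none of its changes turn any other segment into p), so the proto-segment is *p.
Position 7: Sereva has z, Tovasu has t, Irtor has d. Irtor preserves d here (none of its changes turn any other segment into d), so the proto-segment is *d.
This points to *ribuped. Verify forward in each daughter:
Sereva: *ribuped
  ribuped → ribubed   [intervocalic voicing]
  ribubed → ribubez   [unconditioned shift]
  ribubez (rule 3 does not apply)
  giving Sereva ribubez.
Tovasu: *ribuped > ribupid > ribupit  (by vowel merger, unconditioned shift)
Irtor: start from *ribuped.
  rule 1: no change — ribuped
  rule 2: no change — ribuped
  rule 3 (intervocalic lenition): ribuped → rivufed
  rule 4 (unconditioned shift): rivufed → rivuhed
  ⇒ Irtor rivuhed
*ribuped is the unique common source.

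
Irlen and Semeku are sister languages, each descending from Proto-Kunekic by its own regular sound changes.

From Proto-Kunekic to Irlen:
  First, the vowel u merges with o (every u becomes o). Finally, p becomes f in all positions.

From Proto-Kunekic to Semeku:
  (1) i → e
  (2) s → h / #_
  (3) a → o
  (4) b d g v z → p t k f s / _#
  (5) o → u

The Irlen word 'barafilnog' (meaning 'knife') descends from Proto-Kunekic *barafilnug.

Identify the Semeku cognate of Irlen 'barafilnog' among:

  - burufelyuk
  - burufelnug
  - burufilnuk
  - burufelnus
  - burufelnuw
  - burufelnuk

Semeku: start from *barafilnug.
  rule 1 (vowel merger): barafilnug → barafelnug
  rule 2: no change — barafelnug
  rule 3 (vowel merger): barafelnug → borofelnug
  rule 4 (final devoicing): borofelnug → borofelnuk
  rule 5 (vowel merger): borofelnuk → burufelnuk
  ⇒ Semeku burufelnuk
Only 'burufelnuk' matches the regular Semeku development of *barafilnug.

burufelnuk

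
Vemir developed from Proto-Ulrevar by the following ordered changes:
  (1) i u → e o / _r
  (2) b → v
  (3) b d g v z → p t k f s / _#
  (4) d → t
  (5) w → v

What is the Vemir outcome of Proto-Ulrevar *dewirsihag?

Vemir: *dewirsihag
  dewirsihag → dewersihag   [pre-rhotic lowering]
  dewersihag (rule 2 does not apply)
  dewersihag → dewersihak   [final devoicing]
  dewersihak → tewersihak   [unconditioned shift]
  tewersihak → teversihak   [unconditioned shift]
  giving Vemir teversihak.

teversihak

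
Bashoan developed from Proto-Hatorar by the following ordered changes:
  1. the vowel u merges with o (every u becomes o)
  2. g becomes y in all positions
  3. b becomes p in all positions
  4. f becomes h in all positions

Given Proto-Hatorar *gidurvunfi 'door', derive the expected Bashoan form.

Bashoan: *gidurvunfi
  gidurvunfi → gidorvonfi   [vowel merger]
  gidorvonfi → yidorvonfi   [unconditioned shift]
  yidorvonfi (rule 3 does not apply)
  yidorvonfi → yidorvonhi   [unconditioned shift]
  giving Bashoan yidorvonhi.

yidorvonhi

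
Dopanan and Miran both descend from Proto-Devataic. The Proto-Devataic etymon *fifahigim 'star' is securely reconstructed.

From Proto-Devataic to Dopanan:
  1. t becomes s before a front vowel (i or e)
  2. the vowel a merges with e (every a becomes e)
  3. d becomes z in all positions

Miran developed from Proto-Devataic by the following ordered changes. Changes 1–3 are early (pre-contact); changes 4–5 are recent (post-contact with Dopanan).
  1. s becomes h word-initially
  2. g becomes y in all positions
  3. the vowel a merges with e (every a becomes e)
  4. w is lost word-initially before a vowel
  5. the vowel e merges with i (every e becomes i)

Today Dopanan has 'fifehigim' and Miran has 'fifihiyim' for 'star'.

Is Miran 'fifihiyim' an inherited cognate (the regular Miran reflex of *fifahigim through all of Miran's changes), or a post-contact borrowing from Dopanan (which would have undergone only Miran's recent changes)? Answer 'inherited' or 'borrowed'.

If inherited, *fifahigim would pass through all of Miran's changes:
Miran: *fifahigim > fifahiyim > fifehiyim > fifihiyim  (by unconditioned shift, vowel merger, vowel merger)
If borrowed from Dopanan 'fifehigim' after the early changes, it would undergo only the recent ones:
  rule 4 (glide loss): no change (fifehigim)
  rule 5 (vowel merger): fifehigim → fifihigim
  ⇒ as a loan: fifihigim
Miran 'fifihiyim' matches the inherited outcome exactly, so it is an inherited cognate, not a loan.

inherited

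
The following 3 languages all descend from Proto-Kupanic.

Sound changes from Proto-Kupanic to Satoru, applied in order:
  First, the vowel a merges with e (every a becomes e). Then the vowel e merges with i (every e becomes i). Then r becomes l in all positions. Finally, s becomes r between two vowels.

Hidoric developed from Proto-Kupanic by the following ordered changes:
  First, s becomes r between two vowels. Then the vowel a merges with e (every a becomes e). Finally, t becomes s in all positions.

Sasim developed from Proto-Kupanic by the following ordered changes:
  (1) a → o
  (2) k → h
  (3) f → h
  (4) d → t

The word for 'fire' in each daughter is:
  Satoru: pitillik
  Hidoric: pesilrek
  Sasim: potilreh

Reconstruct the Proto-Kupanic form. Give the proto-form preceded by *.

*patilrek

Position 8: Satoru has k, Hidoric has k, Sasim has h. Satoru preserves k here (none of its changes turn any other segment into k), so the proto-segment is *k.
Position 6: Satoru has l, Hidoric has r, Sasim has r. Sasim preserves r here (none of its changes turn any other segment into r), so the proto-segment is *r.
This points to *patilrek. Verify forward in each daughter:
Satoru: *patilrek > petilrek > pitilrik > pitillik  (by vowel merger, vowel merger, unconditioned shift)
Hidoric: *patilrek
  patilrek (rule 1 does not apply)
  patilrek → petilrek   [vowel merger]
  petilrek → pesilrek   [unconditioned shift]
  giving Hidoric pesilrek.
Sasim: *patilrek
  patilrek → potilrek   [vowel merger]
  potilrek → potilreh   [unconditioned shift]
  potilreh (rule 3 does not apply)
  potilreh (rule 4 does not apply)
  giving Sasim potilreh.
*patilrek is the unique common source.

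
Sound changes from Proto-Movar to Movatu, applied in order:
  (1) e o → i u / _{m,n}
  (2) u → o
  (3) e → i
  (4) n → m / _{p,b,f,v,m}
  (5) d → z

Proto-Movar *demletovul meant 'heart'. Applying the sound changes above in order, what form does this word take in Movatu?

zimlitovol

Movatu: start from *demletovul.
  rule 1 (pre-nasal raising): demletovul → dimletovul
  rule 2 (vowel merger): dimletovul → dimletovol
  rule 3 (vowel merger): dimletovol → dimlitovol
  rule 4: no change — dimlitovol
  rule 5 (unconditioned shift): dimlitovol → zimlitovol
  ⇒ Movatu zimlitovol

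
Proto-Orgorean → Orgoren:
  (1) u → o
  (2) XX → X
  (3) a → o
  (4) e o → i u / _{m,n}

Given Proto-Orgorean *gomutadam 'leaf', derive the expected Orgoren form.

gumotodum

Orgoren: *gomutadam
  gomutadam → gomotadam   [vowel merger]
  gomotadam (rule 2 does not apply)
  gomotadam → gomotodom   [vowel merger]
  gomotodom → gumotodum   [pre-nasal raising]
  giving Orgoren gumotodum.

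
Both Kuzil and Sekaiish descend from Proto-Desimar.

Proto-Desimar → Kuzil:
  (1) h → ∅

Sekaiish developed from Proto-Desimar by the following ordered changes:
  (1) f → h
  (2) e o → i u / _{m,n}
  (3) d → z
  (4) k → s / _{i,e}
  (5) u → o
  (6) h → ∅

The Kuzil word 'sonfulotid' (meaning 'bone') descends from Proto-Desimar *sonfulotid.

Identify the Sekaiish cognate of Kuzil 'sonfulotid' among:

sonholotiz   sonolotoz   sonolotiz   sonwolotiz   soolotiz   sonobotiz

Sekaiish: *sonfulotid > sonhulotid > sunhulotid > sunhulotiz > sonholotiz > sonolotiz  (by unconditioned shift, pre-nasal raising, unconditioned shift, vowel merger, h-loss)

sonolotiz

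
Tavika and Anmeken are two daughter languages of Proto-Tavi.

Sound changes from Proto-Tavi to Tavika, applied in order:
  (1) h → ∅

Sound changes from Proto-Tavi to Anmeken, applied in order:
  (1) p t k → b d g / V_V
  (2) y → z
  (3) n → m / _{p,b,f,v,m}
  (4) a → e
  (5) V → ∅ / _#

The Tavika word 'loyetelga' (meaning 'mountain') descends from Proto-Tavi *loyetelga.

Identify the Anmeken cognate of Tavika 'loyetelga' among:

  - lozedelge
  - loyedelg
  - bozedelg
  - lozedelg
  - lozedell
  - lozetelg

Anmeken: start from *loyetelga.
  rule 1 (intervocalic voicing): loyetelga → loyedelga
  rule 2 (unconditioned shift): loyedelga → lozedelga
  rule 3: no change — lozedelga
  rule 4 (vowel merger): lozedelga → lozedelge
  rule 5 (apocope): lozedelge → lozedelg
  ⇒ Anmeken lozedelg
Among the options, 'lozedelg' alone shows every Anmeken change applied in order.

lozedelg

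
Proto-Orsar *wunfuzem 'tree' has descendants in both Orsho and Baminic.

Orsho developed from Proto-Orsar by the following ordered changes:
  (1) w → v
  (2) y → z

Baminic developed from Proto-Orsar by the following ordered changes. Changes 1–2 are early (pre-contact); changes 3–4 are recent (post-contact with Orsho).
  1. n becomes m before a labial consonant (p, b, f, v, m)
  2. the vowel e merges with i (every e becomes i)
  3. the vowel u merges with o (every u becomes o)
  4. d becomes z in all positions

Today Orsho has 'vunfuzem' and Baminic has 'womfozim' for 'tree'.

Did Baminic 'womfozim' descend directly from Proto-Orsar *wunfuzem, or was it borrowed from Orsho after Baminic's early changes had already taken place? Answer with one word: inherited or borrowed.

inherited

If inherited, *wunfuzem would pass through all of Baminic's changes:
Baminic: start from *wunfuzem.
  rule 1 (nasal place assimilation): wunfuzem → wumfuzem
  rule 2 (vowel merger): wumfuzem → wumfuzim
  rule 3 (vowel merger): wumfuzim → womfozim
  rule 4: no change — womfozim
  ⇒ Baminic womfozim
If borrowed from Orsho 'vunfuzem' after the early changes, it would undergo only the recent ones:
  rule 3 (vowel merger): vunfuzem → vonfozem
  rule 4 (unconditioned shift): no change (vonfozem)
  ⇒ as a loan: vonfozem
Baminic 'womfozim' matches the inherited outcome exactly, so it is an inherited cognate, not a loan.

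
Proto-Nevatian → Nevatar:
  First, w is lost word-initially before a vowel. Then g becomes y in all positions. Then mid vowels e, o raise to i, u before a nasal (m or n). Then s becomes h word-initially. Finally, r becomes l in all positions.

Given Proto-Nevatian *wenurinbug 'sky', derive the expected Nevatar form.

Nevatar: start from *wenurinbug.
  rule 1 (glide loss): wenurinbug → enurinbug
  rule 2 (unconditioned shift): enurinbug → enurinbuy
  rule 3 (pre-nasal raising): enurinbuy → inurinbuy
  rule 4: no change — inurinbuy
  rule 5 (unconditioned shift): inurinbuy → inulinbuy
  ⇒ Nevatar inulinbuy

inulinbuy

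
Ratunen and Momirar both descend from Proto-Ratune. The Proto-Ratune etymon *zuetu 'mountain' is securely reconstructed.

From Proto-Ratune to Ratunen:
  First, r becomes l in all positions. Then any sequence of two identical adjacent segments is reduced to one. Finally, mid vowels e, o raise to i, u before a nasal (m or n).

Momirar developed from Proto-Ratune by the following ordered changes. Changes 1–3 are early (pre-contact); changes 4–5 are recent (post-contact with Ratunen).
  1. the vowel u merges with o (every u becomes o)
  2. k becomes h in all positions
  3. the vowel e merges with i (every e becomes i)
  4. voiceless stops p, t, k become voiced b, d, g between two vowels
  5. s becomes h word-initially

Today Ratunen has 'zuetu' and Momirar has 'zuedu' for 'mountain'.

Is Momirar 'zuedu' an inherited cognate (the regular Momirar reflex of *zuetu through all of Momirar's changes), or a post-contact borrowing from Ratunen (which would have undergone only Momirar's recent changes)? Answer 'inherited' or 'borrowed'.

borrowed

If inherited, *zuetu would pass through all of Momirar's changes:
Momirar: *zuetu > zoeto > zoito > zoido  (by vowel merger, vowel merger, intervocalic voicing)
If borrowed from Ratunen 'zuetu' after the early changes, it would undergo only the recent ones:
  rule 4 (intervocalic voicing): zuetu → zuedu
  rule 5 (debuccalisation): no change (zuedu)
  ⇒ as a loan: zuedu
Momirar 'zuedu' matches the loan outcome 'zuedu', not the inherited 'zoido' — it skipped the early Momirar changes, so it was borrowed from Ratunen.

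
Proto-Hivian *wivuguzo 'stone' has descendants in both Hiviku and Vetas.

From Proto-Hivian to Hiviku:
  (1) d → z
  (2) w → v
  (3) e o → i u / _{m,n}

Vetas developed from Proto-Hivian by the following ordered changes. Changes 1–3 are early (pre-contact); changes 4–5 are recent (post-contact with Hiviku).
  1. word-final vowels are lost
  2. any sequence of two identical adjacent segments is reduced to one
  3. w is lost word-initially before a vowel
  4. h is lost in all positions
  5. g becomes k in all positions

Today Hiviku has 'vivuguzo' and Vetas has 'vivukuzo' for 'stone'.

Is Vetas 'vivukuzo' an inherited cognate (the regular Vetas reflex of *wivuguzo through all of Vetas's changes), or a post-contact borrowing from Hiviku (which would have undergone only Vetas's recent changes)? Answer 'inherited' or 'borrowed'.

borrowed

If inherited, *wivuguzo would pass through all of Vetas's changes:
Vetas: *wivuguzo > wivuguz > ivuguz > ivukuz  (by apocope, glide loss, unconditioned shift)
If borrowed from Hiviku 'vivuguzo' after the early changes, it would undergo only the recent ones:
  rule 4 (h-loss): no change (vivuguzo)
  rule 5 (unconditioned shift): vivuguzo → vivukuzo
  ⇒ as a loan: vivukuzo
Vetas 'vivukuzo' matches the loan outcome 'vivukuzo', not the inherited 'ivukuz' — it skipped the early Vetas changes, so it was borrowed from Hiviku.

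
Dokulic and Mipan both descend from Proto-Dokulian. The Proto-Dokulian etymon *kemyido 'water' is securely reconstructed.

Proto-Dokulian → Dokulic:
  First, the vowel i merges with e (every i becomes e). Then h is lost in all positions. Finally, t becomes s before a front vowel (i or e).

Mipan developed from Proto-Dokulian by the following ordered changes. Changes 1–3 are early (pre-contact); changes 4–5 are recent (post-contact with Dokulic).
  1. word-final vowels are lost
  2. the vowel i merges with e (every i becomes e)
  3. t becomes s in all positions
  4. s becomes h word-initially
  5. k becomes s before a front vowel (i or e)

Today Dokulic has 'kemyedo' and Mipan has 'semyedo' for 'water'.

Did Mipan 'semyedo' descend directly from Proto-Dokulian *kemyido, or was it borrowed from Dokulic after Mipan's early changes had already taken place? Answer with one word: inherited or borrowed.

If inherited, *kemyido would pass through all of Mipan's changes:
Mipan: *kemyido
  kemyido → kemyid   [apocope]
  kemyid → kemyed   [vowel merger]
  kemyed (rule 3 does not apply)
  kemyed (rule 4 does not apply)
  kemyed → semyed   [palatalisation]
  giving Mipan semyed.
If borrowed from Dokulic 'kemyedo' after the early changes, it would undergo only the recent ones:
  rule 4 (debuccalisation): no change (kemyedo)
  rule 5 (palatalisation): kemyedo → semyedo
  ⇒ as a loan: semyedo
Mipan 'semyedo' matches the loan outcome 'semyedo', not the inherited 'semyed' — it skipped the early Mipan changes, so it was borrowed from Dokulic.

borrowed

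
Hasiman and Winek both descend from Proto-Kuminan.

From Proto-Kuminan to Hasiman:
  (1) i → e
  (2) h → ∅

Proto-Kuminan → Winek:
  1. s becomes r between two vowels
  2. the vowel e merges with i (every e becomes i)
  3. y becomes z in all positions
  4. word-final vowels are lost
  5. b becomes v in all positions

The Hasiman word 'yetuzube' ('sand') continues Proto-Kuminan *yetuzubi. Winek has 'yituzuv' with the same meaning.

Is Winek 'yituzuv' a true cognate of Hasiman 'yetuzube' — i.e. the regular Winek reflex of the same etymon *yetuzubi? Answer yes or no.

Derive the expected Winek reflex of *yetuzubi:
Winek: start from *yetuzubi.
  rule 1: no change — yetuzubi
  rule 2 (vowel merger): yetuzubi → yituzubi
  rule 3 (unconditioned shift): yituzubi → zituzubi
  rule 4 (apocope): zituzubi → zituzub
  rule 5 (unconditioned shift): zituzub → zituzuv
  ⇒ Winek zituzuv
The regular Winek reflex would be 'zituzuv', but the attested form is 'yituzuv'. The correspondence is irregular, so they are not cognates (the Winek form has a different source).

no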